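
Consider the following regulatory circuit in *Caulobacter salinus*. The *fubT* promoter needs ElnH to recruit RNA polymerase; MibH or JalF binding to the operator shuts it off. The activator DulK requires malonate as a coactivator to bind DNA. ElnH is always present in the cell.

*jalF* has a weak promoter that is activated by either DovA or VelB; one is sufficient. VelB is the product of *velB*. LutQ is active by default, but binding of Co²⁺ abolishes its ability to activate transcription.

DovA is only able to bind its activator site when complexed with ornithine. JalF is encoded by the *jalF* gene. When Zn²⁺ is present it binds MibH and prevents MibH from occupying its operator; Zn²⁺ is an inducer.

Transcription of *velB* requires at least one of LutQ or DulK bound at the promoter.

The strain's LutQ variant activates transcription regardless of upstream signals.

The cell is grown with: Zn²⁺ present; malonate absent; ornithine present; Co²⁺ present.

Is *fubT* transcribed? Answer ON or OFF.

OFF

ElnH is produced constitutively and is active.
Zn²⁺ is present, so MibH is inactive.
Ornithine is present, so DovA is active.
LutQ is constitutively active in this strain.
Malonate is absent, so DulK is inactive.
Activator LutQ is present, so *velB* is transcribed.
So VelB is produced and active.
Activator DovA is present, so *jalF* is transcribed.
So JalF is produced and active.
With repressor JalF bound, *fubT* is not transcribed.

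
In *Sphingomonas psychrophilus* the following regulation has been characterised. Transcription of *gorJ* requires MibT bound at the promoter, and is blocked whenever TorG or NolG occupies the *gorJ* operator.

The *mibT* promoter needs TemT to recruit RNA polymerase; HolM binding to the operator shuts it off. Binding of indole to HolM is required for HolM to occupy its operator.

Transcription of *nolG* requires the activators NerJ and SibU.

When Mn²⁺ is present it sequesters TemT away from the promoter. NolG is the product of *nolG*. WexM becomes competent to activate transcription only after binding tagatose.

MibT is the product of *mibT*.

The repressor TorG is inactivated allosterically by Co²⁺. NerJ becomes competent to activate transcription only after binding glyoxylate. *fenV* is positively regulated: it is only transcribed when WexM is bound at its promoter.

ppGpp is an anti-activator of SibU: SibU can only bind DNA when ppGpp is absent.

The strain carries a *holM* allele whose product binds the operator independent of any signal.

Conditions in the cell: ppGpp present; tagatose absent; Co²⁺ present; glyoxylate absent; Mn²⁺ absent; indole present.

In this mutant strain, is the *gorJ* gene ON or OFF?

OFF

Mn²⁺ is absent, so TemT is active.
HolM is constitutively active in this strain.
With repressor HolM bound, *mibT* is not transcribed.
So MibT is not produced.
Co²⁺ is present, so TorG is inactive.
Glyoxylate is absent, so NerJ is inactive.
ppGpp is present, so SibU is inactive.
Required activator NerJ is absent, so *nolG* is not transcribed.
So NolG is not produced.
Required activator MibT is absent, so *gorJ* is not transcribed.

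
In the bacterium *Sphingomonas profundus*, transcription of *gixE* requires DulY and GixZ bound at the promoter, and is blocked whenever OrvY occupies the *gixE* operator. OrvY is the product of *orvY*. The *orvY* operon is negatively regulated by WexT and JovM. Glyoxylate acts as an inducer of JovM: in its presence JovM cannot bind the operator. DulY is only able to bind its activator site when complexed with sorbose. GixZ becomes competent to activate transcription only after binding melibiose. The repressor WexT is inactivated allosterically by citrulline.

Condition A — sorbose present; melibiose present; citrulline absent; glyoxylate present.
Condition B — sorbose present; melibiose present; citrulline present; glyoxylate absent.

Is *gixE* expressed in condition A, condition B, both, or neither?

Condition A:
Sorbose is present, so DulY is active.
Melibiose is present, so GixZ is active.
Citrulline is absent, so WexT is active.
Glyoxylate is present, so JovM is inactive.
With repressor WexT bound, *orvY* is not transcribed.
So OrvY is not produced.
No repressor is bound and DulY and GixZ are active, so *gixE* is transcribed.
→ *gixE* is ON in A.
Condition B:
Sorbose is present, so DulY is active.
Melibiose is present, so GixZ is active.
Citrulline is present, so WexT is inactive.
Glyoxylate is absent, so JovM is active.
With repressor JovM bound, *orvY* is not transcribed.
So OrvY is not produced.
No repressor is bound and DulY and GixZ are active, so *gixE* is transcribed.
→ *gixE* is ON in B.

both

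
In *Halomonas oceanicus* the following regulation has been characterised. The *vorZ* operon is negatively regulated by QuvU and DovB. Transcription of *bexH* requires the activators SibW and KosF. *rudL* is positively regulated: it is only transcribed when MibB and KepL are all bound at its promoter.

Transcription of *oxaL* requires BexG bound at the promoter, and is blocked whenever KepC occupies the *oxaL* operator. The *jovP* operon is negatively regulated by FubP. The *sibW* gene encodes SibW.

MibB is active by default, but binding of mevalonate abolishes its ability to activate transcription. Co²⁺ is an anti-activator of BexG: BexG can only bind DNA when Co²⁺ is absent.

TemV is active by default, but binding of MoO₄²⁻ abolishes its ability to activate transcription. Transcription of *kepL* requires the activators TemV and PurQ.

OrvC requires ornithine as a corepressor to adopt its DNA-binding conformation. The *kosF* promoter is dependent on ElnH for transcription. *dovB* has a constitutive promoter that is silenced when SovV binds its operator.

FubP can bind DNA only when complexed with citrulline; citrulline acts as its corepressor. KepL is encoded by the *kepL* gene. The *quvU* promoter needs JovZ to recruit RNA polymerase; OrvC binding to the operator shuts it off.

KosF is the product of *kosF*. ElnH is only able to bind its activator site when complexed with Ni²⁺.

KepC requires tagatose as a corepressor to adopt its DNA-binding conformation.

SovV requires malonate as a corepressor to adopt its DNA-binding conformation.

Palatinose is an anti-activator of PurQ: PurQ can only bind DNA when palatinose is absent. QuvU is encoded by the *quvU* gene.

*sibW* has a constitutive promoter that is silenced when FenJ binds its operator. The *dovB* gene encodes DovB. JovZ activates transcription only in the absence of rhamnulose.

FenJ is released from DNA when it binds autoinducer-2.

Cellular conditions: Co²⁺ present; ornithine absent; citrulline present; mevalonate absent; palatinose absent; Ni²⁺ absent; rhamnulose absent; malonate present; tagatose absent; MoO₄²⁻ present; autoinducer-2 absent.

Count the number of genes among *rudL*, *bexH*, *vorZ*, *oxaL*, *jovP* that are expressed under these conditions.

0

Mevalonate is absent, so MibB is active.
MoO₄²⁻ is present, so TemV is inactive.
Palatinose is absent, so PurQ is active.
Required activator TemV is absent, so *kepL* is not transcribed.
So KepL is not produced.
Required activator KepL is absent, so *rudL* is not transcribed.
→ *rudL* is OFF.
Autoinducer-2 is absent, so FenJ is active.
With repressor FenJ bound, *sibW* is not transcribed.
So SibW is not produced.
Ni²⁺ is absent, so ElnH is inactive.
Required activator ElnH is absent, so *kosF* is not transcribed.
So KosF is not produced.
Required activator SibW is absent, so *bexH* is not transcribed.
→ *bexH* is OFF.
Rhamnulose is absent, so JovZ is active.
Ornithine is absent, so OrvC is inactive.
No repressor is bound and JovZ is active, so *quvU* is transcribed.
So QuvU is produced and active.
Malonate is present, so SovV is active.
With repressor SovV bound, *dovB* is not transcribed.
So DovB is not produced.
With repressor QuvU bound, *vorZ* is not transcribed.
→ *vorZ* is OFF.
Co²⁺ is present, so BexG is inactive.
Tagatose is absent, so KepC is inactive.
Required activator BexG is absent, so *oxaL* is not transcribed.
→ *oxaL* is OFF.
Citrulline is present, so FubP is active.
With repressor FubP bound, *jovP* is not transcribed.
→ *jovP* is OFF.
0 of the 5 genes are transcribed.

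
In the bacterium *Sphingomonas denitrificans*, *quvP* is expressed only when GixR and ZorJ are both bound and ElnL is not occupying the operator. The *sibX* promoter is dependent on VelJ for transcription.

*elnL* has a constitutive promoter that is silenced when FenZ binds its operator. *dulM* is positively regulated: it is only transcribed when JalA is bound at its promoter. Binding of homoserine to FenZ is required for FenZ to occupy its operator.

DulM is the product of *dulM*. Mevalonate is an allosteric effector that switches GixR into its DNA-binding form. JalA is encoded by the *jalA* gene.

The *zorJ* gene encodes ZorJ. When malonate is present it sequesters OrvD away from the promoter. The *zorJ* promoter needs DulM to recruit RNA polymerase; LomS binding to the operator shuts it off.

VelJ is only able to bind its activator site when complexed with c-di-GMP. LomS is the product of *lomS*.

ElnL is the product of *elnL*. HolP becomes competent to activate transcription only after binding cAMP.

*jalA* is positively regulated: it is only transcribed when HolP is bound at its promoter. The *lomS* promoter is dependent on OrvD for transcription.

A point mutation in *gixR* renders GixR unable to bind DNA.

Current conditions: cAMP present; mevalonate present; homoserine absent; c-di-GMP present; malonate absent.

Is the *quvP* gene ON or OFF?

OFF

GixR is non-functional in this strain, so it has no effect.
Homoserine is absent, so FenZ is inactive.
With no repressor bound, *elnL* is transcribed.
So ElnL is produced and active.
cAMP is present, so HolP is active.
No repressor is bound and HolP is active, so *jalA* is transcribed.
So JalA is produced and active.
No repressor is bound and JalA is active, so *dulM* is transcribed.
So DulM is produced and active.
Malonate is absent, so OrvD is active.
No repressor is bound and OrvD is active, so *lomS* is transcribed.
So LomS is produced and active.
With repressor LomS bound, *zorJ* is not transcribed.
So ZorJ is not produced.
With repressor ElnL bound, *quvP* is not transcribed.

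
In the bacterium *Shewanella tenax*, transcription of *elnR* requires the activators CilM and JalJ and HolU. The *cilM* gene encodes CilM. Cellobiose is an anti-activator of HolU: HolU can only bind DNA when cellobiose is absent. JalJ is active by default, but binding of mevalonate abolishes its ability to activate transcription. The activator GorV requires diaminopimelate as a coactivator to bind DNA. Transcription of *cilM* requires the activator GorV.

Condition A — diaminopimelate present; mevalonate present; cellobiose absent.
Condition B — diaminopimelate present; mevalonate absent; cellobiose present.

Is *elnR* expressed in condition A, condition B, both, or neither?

neither

Condition A:
Diaminopimelate is present, so GorV is active.
No repressor is bound and GorV is active, so *cilM* is transcribed.
So CilM is produced and active.
Mevalonate is present, so JalJ is inactive.
Cellobiose is absent, so HolU is active.
Required activator JalJ is absent, so *elnR* is not transcribed.
→ *elnR* is OFF in A.
Condition B:
Diaminopimelate is present, so GorV is active.
No repressor is bound and GorV is active, so *cilM* is transcribed.
So CilM is produced and active.
Mevalonate is absent, so JalJ is active.
Cellobiose is present, so HolU is inactive.
Required activator HolU is absent, so *elnR* is not transcribed.
→ *elnR* is OFF in B.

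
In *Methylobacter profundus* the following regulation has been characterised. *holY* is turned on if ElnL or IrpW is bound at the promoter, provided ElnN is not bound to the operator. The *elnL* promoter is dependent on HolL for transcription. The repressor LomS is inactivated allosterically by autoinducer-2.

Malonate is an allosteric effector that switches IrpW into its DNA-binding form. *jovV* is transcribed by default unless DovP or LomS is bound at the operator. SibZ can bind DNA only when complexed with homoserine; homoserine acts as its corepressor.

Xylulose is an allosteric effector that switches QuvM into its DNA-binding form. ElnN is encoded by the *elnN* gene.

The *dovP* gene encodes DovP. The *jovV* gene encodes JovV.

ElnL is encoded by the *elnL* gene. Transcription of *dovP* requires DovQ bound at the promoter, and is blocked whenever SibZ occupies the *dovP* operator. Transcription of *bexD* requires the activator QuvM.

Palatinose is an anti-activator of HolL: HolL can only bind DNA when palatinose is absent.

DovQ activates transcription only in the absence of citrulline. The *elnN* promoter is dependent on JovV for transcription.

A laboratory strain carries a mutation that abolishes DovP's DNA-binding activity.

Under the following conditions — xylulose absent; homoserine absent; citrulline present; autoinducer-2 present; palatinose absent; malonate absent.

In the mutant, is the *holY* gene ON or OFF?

DovP is non-functional in this strain, so it has no effect.
Autoinducer-2 is present, so LomS is inactive.
With no repressor bound, *jovV* is transcribed.
So JovV is produced and active.
No repressor is bound and JovV is active, so *elnN* is transcribed.
So ElnN is produced and active.
Palatinose is absent, so HolL is active.
No repressor is bound and HolL is active, so *elnL* is transcribed.
So ElnL is produced and active.
Malonate is absent, so IrpW is inactive.
With repressor ElnN bound, *holY* is not transcribed.

OFF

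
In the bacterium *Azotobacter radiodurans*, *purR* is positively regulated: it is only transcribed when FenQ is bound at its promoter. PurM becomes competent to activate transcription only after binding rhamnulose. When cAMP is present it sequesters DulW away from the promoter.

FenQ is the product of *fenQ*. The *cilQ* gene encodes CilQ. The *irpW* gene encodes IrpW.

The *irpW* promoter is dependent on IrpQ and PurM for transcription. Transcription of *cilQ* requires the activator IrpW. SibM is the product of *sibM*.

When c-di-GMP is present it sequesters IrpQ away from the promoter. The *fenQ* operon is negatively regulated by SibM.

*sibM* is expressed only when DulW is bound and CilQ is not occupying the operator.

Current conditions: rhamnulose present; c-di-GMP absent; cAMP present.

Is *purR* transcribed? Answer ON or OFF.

ON

c-di-GMP is absent, so IrpQ is active.
Rhamnulose is present, so PurM is active.
No repressor is bound and IrpQ and PurM are active, so *irpW* is transcribed.
So IrpW is produced and active.
No repressor is bound and IrpW is active, so *cilQ* is transcribed.
So CilQ is produced and active.
cAMP is present, so DulW is inactive.
With repressor CilQ bound, *sibM* is not transcribed.
So SibM is not produced.
With no repressor bound, *fenQ* is transcribed.
So FenQ is produced and active.
No repressor is bound and FenQ is active, so *purR* is transcribed.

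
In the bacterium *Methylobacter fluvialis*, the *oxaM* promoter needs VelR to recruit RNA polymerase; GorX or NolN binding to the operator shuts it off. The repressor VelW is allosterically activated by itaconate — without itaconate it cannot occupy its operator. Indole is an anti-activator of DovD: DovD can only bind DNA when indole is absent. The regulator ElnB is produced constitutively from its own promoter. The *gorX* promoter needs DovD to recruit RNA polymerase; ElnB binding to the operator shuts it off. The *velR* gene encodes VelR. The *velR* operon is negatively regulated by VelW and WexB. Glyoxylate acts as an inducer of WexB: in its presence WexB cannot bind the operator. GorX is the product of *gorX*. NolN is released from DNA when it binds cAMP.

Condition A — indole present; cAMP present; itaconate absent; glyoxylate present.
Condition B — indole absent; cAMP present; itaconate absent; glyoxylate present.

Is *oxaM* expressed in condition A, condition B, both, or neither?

Condition A:
ElnB is produced constitutively and is active.
Indole is present, so DovD is inactive.
With repressor ElnB bound, *gorX* is not transcribed.
So GorX is not produced.
cAMP is present, so NolN is inactive.
Itaconate is absent, so VelW is inactive.
Glyoxylate is present, so WexB is inactive.
With no repressor bound, *velR* is transcribed.
So VelR is produced and active.
No repressor is bound and VelR is active, so *oxaM* is transcribed.
→ *oxaM* is ON in A.
Condition B:
ElnB is produced constitutively and is active.
Indole is absent, so DovD is active.
With repressor ElnB bound, *gorX* is not transcribed.
So GorX is not produced.
cAMP is present, so NolN is inactive.
Itaconate is absent, so VelW is inactive.
Glyoxylate is present, so WexB is inactive.
With no repressor bound, *velR* is transcribed.
So VelR is produced and active.
No repressor is bound and VelR is active, so *oxaM* is transcribed.
→ *oxaM* is ON in B.

both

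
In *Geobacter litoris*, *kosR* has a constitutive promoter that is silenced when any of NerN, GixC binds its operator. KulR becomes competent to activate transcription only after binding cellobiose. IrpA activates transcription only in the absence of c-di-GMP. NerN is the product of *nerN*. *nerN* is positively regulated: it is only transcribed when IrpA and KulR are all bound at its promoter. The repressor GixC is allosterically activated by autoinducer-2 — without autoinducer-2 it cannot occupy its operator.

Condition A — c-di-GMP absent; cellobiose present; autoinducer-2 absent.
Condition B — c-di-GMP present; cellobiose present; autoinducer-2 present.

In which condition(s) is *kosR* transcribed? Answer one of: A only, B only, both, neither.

Condition A:
c-di-GMP is absent, so IrpA is active.
Cellobiose is present, so KulR is active.
No repressor is bound and IrpA and KulR are active, so *nerN* is transcribed.
So NerN is produced and active.
Autoinducer-2 is absent, so GixC is inactive.
With repressor NerN bound, *kosR* is not transcribed.
→ *kosR* is OFF in A.
Condition B:
c-di-GMP is present, so IrpA is inactive.
Cellobiose is present, so KulR is active.
Required activator IrpA is absent, so *nerN* is not transcribed.
So NerN is not produced.
Autoinducer-2 is present, so GixC is active.
With repressor GixC bound, *kosR* is not transcribed.
→ *kosR* is OFF in B.

neither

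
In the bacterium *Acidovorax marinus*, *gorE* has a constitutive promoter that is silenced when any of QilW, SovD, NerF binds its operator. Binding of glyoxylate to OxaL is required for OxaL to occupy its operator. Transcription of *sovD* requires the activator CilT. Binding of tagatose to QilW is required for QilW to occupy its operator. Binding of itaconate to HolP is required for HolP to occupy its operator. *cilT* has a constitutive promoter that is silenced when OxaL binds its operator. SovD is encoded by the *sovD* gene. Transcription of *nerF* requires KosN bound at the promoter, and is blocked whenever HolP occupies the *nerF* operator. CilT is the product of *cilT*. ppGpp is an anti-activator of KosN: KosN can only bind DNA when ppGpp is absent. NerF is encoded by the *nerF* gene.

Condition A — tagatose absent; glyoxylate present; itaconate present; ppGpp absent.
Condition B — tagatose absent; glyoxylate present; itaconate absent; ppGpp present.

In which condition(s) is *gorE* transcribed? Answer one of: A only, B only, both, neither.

Condition A:
Tagatose is absent, so QilW is inactive.
Glyoxylate is present, so OxaL is active.
With repressor OxaL bound, *cilT* is not transcribed.
So CilT is not produced.
Required activator CilT is absent, so *sovD* is not transcribed.
So SovD is not produced.
Itaconate is present, so HolP is active.
ppGpp is absent, so KosN is active.
With repressor HolP bound, *nerF* is not transcribed.
So NerF is not produced.
With no repressor bound, *gorE* is transcribed.
→ *gorE* is ON in A.
Condition B:
Tagatose is absent, so QilW is inactive.
Glyoxylate is present, so OxaL is active.
With repressor OxaL bound, *cilT* is not transcribed.
So CilT is not produced.
Required activator CilT is absent, so *sovD* is not transcribed.
So SovD is not produced.
Itaconate is absent, so HolP is inactive.
ppGpp is present, so KosN is inactive.
Required activator KosN is absent, so *nerF* is not transcribed.
So NerF is not produced.
With no repressor bound, *gorE* is transcribed.
→ *gorE* is ON in B.

both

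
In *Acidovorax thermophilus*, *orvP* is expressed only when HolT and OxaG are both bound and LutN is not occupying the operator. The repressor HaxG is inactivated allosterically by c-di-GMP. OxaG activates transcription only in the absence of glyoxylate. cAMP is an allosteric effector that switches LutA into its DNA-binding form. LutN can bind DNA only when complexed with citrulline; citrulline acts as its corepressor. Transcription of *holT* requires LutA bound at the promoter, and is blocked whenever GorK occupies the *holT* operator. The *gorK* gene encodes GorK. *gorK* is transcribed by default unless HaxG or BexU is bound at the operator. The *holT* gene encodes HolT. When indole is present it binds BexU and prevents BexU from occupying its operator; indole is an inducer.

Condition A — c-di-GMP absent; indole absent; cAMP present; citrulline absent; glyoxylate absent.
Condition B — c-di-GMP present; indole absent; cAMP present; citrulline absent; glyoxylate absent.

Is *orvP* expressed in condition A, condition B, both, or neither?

both

Condition A:
c-di-GMP is absent, so HaxG is active.
Indole is absent, so BexU is active.
With repressor HaxG bound, *gorK* is not transcribed.
So GorK is not produced.
cAMP is present, so LutA is active.
No repressor is bound and LutA is active, so *holT* is transcribed.
So HolT is produced and active.
Citrulline is absent, so LutN is inactive.
Glyoxylate is absent, so OxaG is active.
No repressor is bound and HolT and OxaG are active, so *orvP* is transcribed.
→ *orvP* is ON in A.
Condition B:
c-di-GMP is present, so HaxG is inactive.
Indole is absent, so BexU is active.
With repressor BexU bound, *gorK* is not transcribed.
So GorK is not produced.
cAMP is present, so LutA is active.
No repressor is bound and LutA is active, so *holT* is transcribed.
So HolT is produced and active.
Citrulline is absent, so LutN is inactive.
Glyoxylate is absent, so OxaG is active.
No repressor is bound and HolT and OxaG are active, so *orvP* is transcribed.
→ *orvP* is ON in B.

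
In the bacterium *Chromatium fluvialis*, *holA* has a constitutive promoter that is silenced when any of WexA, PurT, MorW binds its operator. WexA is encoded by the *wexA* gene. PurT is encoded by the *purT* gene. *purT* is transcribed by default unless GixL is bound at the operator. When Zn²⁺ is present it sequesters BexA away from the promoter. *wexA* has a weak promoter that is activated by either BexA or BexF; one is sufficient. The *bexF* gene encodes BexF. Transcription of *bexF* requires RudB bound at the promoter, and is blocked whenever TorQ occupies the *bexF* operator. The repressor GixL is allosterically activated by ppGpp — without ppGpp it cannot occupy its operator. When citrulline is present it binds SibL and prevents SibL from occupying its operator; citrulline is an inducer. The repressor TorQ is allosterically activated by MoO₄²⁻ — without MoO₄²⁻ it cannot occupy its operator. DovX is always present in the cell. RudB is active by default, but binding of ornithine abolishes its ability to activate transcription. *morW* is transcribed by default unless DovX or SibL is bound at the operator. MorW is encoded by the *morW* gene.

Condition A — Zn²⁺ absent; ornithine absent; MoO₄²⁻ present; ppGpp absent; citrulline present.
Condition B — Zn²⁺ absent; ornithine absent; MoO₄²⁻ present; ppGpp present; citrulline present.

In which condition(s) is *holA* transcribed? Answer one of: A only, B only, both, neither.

neither

Condition A:
Zn²⁺ is absent, so BexA is active.
Ornithine is absent, so RudB is active.
MoO₄²⁻ is present, so TorQ is active.
With repressor TorQ bound, *bexF* is not transcribed.
So BexF is not produced.
Activator BexA is present, so *wexA* is transcribed.
So WexA is produced and active.
ppGpp is absent, so GixL is inactive.
With no repressor bound, *purT* is transcribed.
So PurT is produced and active.
DovX is produced constitutively and is active.
Citrulline is present, so SibL is inactive.
With repressor DovX bound, *morW* is not transcribed.
So MorW is not produced.
With repressor WexA bound, *holA* is not transcribed.
→ *holA* is OFF in A.
Condition B:
Zn²⁺ is absent, so BexA is active.
Ornithine is absent, so RudB is active.
MoO₄²⁻ is present, so TorQ is active.
With repressor TorQ bound, *bexF* is not transcribed.
So BexF is not produced.
Activator BexA is present, so *wexA* is transcribed.
So WexA is produced and active.
ppGpp is present, so GixL is active.
With repressor GixL bound, *purT* is not transcribed.
So PurT is not produced.
DovX is produced constitutively and is active.
Citrulline is present, so SibL is inactive.
With repressor DovX bound, *morW* is not transcribed.
So MorW is not produced.
With repressor WexA bound, *holA* is not transcribed.
→ *holA* is OFF in B.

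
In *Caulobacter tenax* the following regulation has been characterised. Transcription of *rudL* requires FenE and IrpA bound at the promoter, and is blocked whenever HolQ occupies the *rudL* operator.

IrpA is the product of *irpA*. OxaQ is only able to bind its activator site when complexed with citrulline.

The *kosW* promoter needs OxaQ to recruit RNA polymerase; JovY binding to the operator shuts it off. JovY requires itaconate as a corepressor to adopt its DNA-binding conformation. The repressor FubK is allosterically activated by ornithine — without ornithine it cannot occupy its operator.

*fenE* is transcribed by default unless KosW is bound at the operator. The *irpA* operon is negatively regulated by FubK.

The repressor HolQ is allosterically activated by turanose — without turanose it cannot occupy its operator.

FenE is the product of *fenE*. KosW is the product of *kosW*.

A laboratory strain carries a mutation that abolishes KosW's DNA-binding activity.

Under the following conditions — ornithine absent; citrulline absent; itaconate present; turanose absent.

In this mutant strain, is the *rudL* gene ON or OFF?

KosW is non-functional in this strain, so it has no effect.
With no repressor bound, *fenE* is transcribed.
So FenE is produced and active.
Ornithine is absent, so FubK is inactive.
With no repressor bound, *irpA* is transcribed.
So IrpA is produced and active.
Turanose is absent, so HolQ is inactive.
No repressor is bound and FenE and IrpA are active, so *rudL* is transcribed.

ON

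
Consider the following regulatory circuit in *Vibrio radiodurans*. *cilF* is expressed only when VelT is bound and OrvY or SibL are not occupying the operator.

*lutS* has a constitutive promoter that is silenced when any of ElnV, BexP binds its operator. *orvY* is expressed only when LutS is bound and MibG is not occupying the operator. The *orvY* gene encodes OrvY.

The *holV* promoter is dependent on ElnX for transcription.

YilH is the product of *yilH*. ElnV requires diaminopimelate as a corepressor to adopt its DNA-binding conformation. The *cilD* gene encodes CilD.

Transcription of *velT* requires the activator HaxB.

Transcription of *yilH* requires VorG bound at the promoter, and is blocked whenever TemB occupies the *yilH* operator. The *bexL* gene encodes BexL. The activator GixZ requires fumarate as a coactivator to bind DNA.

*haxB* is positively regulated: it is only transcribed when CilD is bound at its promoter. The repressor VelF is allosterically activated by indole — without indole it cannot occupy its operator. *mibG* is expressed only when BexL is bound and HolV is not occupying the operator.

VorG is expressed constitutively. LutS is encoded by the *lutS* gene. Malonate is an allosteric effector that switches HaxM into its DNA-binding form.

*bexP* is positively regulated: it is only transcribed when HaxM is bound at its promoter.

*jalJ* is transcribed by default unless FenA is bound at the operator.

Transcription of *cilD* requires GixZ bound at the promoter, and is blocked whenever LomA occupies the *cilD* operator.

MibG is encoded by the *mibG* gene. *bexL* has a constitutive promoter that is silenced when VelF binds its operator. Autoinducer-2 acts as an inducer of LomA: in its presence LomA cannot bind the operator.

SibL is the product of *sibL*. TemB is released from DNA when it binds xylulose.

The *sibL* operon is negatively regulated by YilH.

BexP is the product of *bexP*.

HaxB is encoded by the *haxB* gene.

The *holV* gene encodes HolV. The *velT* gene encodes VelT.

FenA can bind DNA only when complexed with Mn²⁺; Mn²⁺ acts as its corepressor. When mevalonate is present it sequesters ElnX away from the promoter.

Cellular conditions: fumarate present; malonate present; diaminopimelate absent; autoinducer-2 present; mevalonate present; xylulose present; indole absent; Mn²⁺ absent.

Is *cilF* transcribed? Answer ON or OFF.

ON

Fumarate is present, so GixZ is active.
Autoinducer-2 is present, so LomA is inactive.
No repressor is bound and GixZ is active, so *cilD* is transcribed.
So CilD is produced and active.
No repressor is bound and CilD is active, so *haxB* is transcribed.
So HaxB is produced and active.
No repressor is bound and HaxB is active, so *velT* is transcribed.
So VelT is produced and active.
Diaminopimelate is absent, so ElnV is inactive.
Malonate is present, so HaxM is active.
No repressor is bound and HaxM is active, so *bexP* is transcribed.
So BexP is produced and active.
With repressor BexP bound, *lutS* is not transcribed.
So LutS is not produced.
Indole is absent, so VelF is inactive.
With no repressor bound, *bexL* is transcribed.
So BexL is produced and active.
Mevalonate is present, so ElnX is inactive.
Required activator ElnX is absent, so *holV* is not transcribed.
So HolV is not produced.
No repressor is bound and BexL is active, so *mibG* is transcribed.
So MibG is produced and active.
With repressor MibG bound, *orvY* is not transcribed.
So OrvY is not produced.
VorG is produced constitutively and is active.
Xylulose is present, so TemB is inactive.
No repressor is bound and VorG is active, so *yilH* is transcribed.
So YilH is produced and active.
With repressor YilH bound, *sibL* is not transcribed.
So SibL is not produced.
No repressor is bound and VelT is active, so *cilF* is transcribed.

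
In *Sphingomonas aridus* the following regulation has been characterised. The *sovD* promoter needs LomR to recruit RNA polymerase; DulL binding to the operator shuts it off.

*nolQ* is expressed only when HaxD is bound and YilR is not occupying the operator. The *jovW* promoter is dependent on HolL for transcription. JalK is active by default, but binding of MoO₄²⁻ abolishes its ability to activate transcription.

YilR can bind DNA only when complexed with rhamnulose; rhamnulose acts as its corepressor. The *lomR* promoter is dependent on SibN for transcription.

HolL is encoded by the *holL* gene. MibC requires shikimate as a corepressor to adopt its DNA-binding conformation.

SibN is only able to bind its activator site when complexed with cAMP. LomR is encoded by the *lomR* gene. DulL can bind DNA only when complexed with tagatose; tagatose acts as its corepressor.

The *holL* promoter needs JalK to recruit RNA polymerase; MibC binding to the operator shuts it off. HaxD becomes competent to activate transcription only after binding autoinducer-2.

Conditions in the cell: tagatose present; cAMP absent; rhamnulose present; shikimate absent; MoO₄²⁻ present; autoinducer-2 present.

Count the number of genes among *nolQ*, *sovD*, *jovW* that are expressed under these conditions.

Autoinducer-2 is present, so HaxD is active.
Rhamnulose is present, so YilR is active.
With repressor YilR bound, *nolQ* is not transcribed.
→ *nolQ* is OFF.
cAMP is absent, so SibN is inactive.
Required activator SibN is absent, so *lomR* is not transcribed.
So LomR is not produced.
Tagatose is present, so DulL is active.
With repressor DulL bound, *sovD* is not transcribed.
→ *sovD* is OFF.
MoO₄²⁻ is present, so JalK is inactive.
Shikimate is absent, so MibC is inactive.
Required activator JalK is absent, so *holL* is not transcribed.
So HolL is not produced.
Required activator HolL is absent, so *jovW* is not transcribed.
→ *jovW* is OFF.
0 of the 3 genes are transcribed.

0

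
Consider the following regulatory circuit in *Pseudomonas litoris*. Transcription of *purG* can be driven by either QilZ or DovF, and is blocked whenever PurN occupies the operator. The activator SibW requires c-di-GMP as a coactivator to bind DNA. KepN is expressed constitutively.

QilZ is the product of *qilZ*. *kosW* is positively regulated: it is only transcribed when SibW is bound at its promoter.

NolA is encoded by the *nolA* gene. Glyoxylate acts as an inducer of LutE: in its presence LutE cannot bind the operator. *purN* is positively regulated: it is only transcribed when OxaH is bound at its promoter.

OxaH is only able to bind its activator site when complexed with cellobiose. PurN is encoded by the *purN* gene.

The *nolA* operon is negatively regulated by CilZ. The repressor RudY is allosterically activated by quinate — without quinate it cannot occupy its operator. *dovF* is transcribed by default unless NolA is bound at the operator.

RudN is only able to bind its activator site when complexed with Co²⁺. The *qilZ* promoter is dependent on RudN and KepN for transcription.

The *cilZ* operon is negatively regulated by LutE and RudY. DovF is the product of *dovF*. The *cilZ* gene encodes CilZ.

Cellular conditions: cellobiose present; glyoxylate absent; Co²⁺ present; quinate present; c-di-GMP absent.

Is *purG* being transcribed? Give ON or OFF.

Co²⁺ is present, so RudN is active.
KepN is produced constitutively and is active.
No repressor is bound and RudN and KepN are active, so *qilZ* is transcribed.
So QilZ is produced and active.
Glyoxylate is absent, so LutE is active.
Quinate is present, so RudY is active.
With repressor LutE bound, *cilZ* is not transcribed.
So CilZ is not produced.
With no repressor bound, *nolA* is transcribed.
So NolA is produced and active.
With repressor NolA bound, *dovF* is not transcribed.
So DovF is not produced.
Cellobiose is present, so OxaH is active.
No repressor is bound and OxaH is active, so *purN* is transcribed.
So PurN is produced and active.
With repressor PurN bound, *purG* is not transcribed.

OFF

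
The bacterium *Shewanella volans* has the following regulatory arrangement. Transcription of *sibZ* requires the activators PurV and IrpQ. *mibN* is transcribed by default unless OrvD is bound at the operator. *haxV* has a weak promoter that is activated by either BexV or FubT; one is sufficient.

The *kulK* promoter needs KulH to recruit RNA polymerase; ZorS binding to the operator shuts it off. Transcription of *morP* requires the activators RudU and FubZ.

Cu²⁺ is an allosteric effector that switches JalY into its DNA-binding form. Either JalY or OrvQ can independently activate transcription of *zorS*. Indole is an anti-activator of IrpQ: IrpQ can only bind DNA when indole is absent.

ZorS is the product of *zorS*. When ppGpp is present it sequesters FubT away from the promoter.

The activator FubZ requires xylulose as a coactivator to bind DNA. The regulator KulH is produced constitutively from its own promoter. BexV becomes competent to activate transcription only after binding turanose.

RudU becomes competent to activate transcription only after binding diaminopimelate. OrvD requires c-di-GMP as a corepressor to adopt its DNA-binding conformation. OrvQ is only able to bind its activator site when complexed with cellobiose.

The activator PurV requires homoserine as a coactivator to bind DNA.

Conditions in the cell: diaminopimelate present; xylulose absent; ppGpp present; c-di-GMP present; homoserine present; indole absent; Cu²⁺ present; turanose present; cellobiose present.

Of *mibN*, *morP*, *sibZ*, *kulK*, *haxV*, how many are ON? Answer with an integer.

2

c-di-GMP is present, so OrvD is active.
With repressor OrvD bound, *mibN* is not transcribed.
→ *mibN* is OFF.
Diaminopimelate is present, so RudU is active.
Xylulose is absent, so FubZ is inactive.
Required activator FubZ is absent, so *morP* is not transcribed.
→ *morP* is OFF.
Homoserine is present, so PurV is active.
Indole is absent, so IrpQ is active.
No repressor is bound and PurV and IrpQ are active, so *sibZ* is transcribed.
→ *sibZ* is ON.
KulH is produced constitutively and is active.
Cu²⁺ is present, so JalY is active.
Cellobiose is present, so OrvQ is active.
Activator JalY is present, so *zorS* is transcribed.
So ZorS is produced and active.
With repressor ZorS bound, *kulK* is not transcribed.
→ *kulK* is OFF.
Turanose is present, so BexV is active.
ppGpp is present, so FubT is inactive.
Activator BexV is present, so *haxV* is transcribed.
→ *haxV* is ON.
2 of the 5 genes are transcribed.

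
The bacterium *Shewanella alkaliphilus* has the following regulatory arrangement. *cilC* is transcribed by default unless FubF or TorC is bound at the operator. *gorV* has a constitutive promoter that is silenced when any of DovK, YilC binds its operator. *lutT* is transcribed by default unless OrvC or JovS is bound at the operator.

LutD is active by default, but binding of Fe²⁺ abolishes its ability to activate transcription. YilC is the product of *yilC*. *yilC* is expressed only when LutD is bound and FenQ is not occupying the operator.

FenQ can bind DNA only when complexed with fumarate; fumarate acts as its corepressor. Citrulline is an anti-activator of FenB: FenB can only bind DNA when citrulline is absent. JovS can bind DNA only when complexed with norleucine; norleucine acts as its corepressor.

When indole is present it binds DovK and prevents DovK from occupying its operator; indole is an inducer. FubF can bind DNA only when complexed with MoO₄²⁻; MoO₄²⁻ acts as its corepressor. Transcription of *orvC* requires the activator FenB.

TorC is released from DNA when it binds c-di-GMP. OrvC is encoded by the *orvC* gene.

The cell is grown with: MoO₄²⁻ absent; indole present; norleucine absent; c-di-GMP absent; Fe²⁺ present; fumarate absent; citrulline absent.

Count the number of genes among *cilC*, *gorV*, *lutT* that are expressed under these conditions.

MoO₄²⁻ is absent, so FubF is inactive.
c-di-GMP is absent, so TorC is active.
With repressor TorC bound, *cilC* is not transcribed.
→ *cilC* is OFF.
Indole is present, so DovK is inactive.
Fe²⁺ is present, so LutD is inactive.
Fumarate is absent, so FenQ is inactive.
Required activator LutD is absent, so *yilC* is not transcribed.
So YilC is not produced.
With no repressor bound, *gorV* is transcribed.
→ *gorV* is ON.
Citrulline is absent, so FenB is active.
No repressor is bound and FenB is active, so *orvC* is transcribed.
So OrvC is produced and active.
Norleucine is absent, so JovS is inactive.
With repressor OrvC bound, *lutT* is not transcribed.
→ *lutT* is OFF.
1 of the 3 genes is transcribed.

1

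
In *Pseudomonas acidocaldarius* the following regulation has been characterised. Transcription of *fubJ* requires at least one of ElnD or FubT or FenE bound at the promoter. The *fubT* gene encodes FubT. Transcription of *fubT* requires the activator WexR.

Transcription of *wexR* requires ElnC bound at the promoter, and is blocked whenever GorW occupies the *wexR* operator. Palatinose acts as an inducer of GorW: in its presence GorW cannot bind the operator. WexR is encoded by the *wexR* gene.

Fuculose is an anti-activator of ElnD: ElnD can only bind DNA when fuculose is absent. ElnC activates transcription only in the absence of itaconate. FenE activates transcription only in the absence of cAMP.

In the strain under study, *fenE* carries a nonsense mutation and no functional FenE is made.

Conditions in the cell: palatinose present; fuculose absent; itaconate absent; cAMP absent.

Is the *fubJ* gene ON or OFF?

Fuculose is absent, so ElnD is active.
Palatinose is present, so GorW is inactive.
Itaconate is absent, so ElnC is active.
No repressor is bound and ElnC is active, so *wexR* is transcribed.
So WexR is produced and active.
No repressor is bound and WexR is active, so *fubT* is transcribed.
So FubT is produced and active.
FenE is non-functional in this strain, so it has no effect.
Activator ElnD is present, so *fubJ* is transcribed.

ON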